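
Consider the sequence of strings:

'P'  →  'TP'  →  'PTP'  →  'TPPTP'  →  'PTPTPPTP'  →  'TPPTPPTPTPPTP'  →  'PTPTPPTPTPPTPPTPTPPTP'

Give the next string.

TPPTPPTPTPPTPPTPTPPTPTPPTPPTPTPPTP

From term 3 onward, concatenate the second-to-last term with the last: P·TP = PTP, TP·PTP = TPPTP, …
The next term joins TPPTPPTPTPPTP and PTPTPPTPTPPTPPTPTPPTP.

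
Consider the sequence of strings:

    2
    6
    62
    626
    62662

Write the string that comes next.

This is a Fibonacci-style word recurrence s(k) = s(k−1)·s(k−2): e.g. 6·2 = 62.
So term 6 is 62662·626.

62662626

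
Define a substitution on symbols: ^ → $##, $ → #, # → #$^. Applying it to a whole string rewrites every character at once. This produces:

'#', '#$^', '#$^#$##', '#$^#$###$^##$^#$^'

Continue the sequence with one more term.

#$^#$###$^##$^#$^#$^#$###$^#$^#$###$^#$##

Applying the rule to each of the 17 symbols of #$^#$###$^##$^#$^ gives the pieces #$^ # $## #$^ # #$^ #$^ #$^ # $## #$^ #$^ # $## #$^ # $##, which concatenate to the answer.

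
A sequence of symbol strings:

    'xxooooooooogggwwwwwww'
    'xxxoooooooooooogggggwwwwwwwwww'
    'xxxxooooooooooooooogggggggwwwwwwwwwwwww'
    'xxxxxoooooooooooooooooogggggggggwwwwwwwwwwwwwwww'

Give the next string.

xxxxxxooooooooooooooooooooogggggggggggwwwwwwwwwwwwwwwwwww

The n-th term is n x's then 3n+3 o's then 2n-1 g's then 3n+1 w's, where the shown terms are n = 2, 3, 4, 5.
At n = 6 the blocks have lengths 6, 21, 11, 19.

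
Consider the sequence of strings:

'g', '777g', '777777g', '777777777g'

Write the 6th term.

Each term is the previous one with 777 prepended.
From 777777777g, 2 further steps: 777777777g → 777777777777g → (answer).

777777777777777g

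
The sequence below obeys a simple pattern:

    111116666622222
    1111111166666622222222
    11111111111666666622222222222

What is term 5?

1111111111111111166666666622222222222222222

Each string has the form 1^{3n-1} 6^{n+3} 2^{3n-1}, where the shown terms are n = 2, 3, 4.
Setting n = 6 gives 17, 9, 17 characters in each block.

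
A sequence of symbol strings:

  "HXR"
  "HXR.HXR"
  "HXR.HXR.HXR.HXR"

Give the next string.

HXR.HXR.HXR.HXR.HXR.HXR.HXR.HXR

Each string is two copies of the previous one joined by '.'.
So the next term is two copies of HXR.HXR.HXR.HXR with '.' between the halves.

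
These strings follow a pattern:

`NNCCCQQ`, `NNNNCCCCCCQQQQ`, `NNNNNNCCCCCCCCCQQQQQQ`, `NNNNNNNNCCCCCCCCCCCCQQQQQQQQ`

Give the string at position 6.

NNNNNNNNNNNNCCCCCCCCCCCCCCCCCCQQQQQQQQQQQQ

Reading off run lengths: N runs 2, 4, 6, 8; C runs 3, 6, 9, 12; Q runs 2, 4, 6, 8 — each is linear in n (n = 1, 2, …).
For term 6, n = 6, so the run lengths are 12, 18, 12.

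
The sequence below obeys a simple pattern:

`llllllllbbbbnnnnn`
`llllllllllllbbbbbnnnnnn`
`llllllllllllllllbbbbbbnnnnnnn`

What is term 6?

llllllllllllllllllllllllllllbbbbbbbbbnnnnnnnnnn

Each string has the form l^{4n} b^{n+2} n^{n+3}, where the shown terms are n = 2, 3, 4.
For term 6, n = 7, so the run lengths are 28, 9, 10.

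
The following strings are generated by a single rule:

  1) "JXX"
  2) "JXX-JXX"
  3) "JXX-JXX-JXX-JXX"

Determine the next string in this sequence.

Each string is two copies of the previous one joined by '-'.
Doubling JXX-JXX-JXX-JXX with '-' between the halves:

JXX-JXX-JXX-JXX-JXX-JXX-JXX-JXX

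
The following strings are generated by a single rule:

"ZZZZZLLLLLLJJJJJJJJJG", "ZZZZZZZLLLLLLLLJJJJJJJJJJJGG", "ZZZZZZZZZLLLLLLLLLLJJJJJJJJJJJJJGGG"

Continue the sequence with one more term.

ZZZZZZZZZZZLLLLLLLLLLLLJJJJJJJJJJJJJJJGGGG

Each string has the form Z^{2n-1} L^{2n} J^{2n+3} G^{n-2}, where the shown terms are n = 3, 4, 5.
For the next term, n = 6, so the run lengths are 11, 12, 15, 4.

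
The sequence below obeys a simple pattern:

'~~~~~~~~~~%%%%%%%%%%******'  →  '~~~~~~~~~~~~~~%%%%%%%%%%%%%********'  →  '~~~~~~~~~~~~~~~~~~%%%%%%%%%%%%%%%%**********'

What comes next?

~~~~~~~~~~~~~~~~~~~~~~%%%%%%%%%%%%%%%%%%%************

Term n consists of 4n-2 ~'s, followed by 3n+1 %'s, followed by 2n *'s, where the shown terms are n = 3, 4, 5.
Setting n = 6 gives 22, 19, 12 characters in each block.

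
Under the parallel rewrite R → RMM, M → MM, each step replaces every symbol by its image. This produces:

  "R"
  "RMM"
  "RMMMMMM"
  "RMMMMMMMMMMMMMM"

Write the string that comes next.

RMMMMMMMMMMMMMMMMMMMMMMMMMMMMMM

Applying the rule to each of the 15 symbols of RMMMMMMMMMMMMMM gives the pieces RMM MM MM MM MM MM MM MM MM MM MM MM MM MM MM, which concatenate to the answer.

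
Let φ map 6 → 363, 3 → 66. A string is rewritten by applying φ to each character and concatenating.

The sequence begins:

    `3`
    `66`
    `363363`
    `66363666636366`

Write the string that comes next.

36336366363663633633633636636366363363

φ(66363666636366) expands symbol-by-symbol to 363 363 66 363 66 363 363 363 363 66 363 66 363 363; joining the 14 pieces gives the next term.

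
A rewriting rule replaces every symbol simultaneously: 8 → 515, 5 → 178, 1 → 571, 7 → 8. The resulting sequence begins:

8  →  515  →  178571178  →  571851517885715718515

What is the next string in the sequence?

1788571515178571178571851551517885711788571515178571178

Replace each of the 21 characters of 571851517885715718515 in place — 178 8 571 515 178 571 178 571 8 515 515 178 8 571 178 8 571 515 178 571 178 — and concatenate.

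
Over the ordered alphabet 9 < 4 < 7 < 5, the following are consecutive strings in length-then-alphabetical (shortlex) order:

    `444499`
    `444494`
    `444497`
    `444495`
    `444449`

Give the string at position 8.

Stepping forward 3 times from 444449: 444449 → 444444 → 444447, then the target.

444445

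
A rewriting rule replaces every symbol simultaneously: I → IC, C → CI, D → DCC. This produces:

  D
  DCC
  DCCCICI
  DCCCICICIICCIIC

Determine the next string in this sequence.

Applying the rule to each of the 15 symbols of DCCCICICIICCIIC gives the pieces DCC CI CI CI IC CI IC CI IC IC CI CI IC IC CI, which concatenate to the answer.

DCCCICICIICCIICCIICICCICIICICCI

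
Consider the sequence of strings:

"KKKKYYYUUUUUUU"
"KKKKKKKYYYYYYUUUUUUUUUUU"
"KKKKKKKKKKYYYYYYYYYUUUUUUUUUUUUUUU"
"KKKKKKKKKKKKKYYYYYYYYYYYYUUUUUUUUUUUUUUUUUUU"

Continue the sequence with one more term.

KKKKKKKKKKKKKKKKYYYYYYYYYYYYYYYUUUUUUUUUUUUUUUUUUUUUUU

Reading off run lengths: K runs 4, 7, 10, 13; Y runs 3, 6, 9, 12; U runs 7, 11, 15, 19 — each is linear in n (n = 1, 2, …).
For the next term, n = 5, so the run lengths are 16, 15, 23.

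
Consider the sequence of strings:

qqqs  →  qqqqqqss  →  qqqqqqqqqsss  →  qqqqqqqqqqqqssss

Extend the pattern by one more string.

qqqqqqqqqqqqqqqsssss

Each string has the form q^{3n} s^{n} (n = 1, 2, …).
For the next term, n = 5, so the run lengths are 15, 5.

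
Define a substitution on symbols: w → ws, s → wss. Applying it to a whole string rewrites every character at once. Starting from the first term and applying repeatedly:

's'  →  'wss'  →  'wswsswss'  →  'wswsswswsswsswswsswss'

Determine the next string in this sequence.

Rewriting the 21 symbols of wswsswswsswsswswsswss one by one yields ws wss ws wss wss ws wss ws wss wss ws wss wss ws wss ws wss wss ws wss wss; concatenated:

wswsswswsswsswswsswswsswsswswsswsswswsswswsswsswswsswss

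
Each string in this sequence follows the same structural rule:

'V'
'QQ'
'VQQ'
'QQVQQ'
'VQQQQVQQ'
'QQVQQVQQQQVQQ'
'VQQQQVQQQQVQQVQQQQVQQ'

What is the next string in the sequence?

This is a Fibonacci-style word recurrence s(k) = s(k−2)·s(k−1): e.g. V·QQ = VQQ.
The next term joins QQVQQVQQQQVQQ and VQQQQVQQQQVQQVQQQQVQQ.

QQVQQVQQQQVQQVQQQQVQQQQVQQVQQQQVQQ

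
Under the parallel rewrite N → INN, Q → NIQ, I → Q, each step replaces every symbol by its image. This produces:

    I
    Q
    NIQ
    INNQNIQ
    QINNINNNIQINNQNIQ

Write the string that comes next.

Replace each of the 17 characters of QINNINNNIQINNQNIQ in place — NIQ Q INN INN Q INN INN INN Q NIQ Q INN INN NIQ INN Q NIQ — and concatenate.

NIQQINNINNQINNINNINNQNIQQINNINNNIQINNQNIQ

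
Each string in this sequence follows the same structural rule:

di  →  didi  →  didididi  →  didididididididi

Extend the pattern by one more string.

didididididididididididididididi

Each string is two copies of the previous one concatenated.
So the next term is two copies of didididididididi.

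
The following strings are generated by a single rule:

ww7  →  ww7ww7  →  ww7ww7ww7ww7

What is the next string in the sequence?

s(k+1) = s(k)·s(k) — each term doubles the last.
One more doubling of ww7ww7ww7ww7 gives the answer.

ww7ww7ww7ww7ww7ww7ww7ww7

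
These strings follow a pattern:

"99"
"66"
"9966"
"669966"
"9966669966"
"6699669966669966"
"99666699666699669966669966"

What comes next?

This is a Fibonacci-style word recurrence s(k) = s(k−2)·s(k−1): e.g. 99·66 = 9966.
The next term joins 6699669966669966 and 99666699666699669966669966.

669966996666996699666699666699669966669966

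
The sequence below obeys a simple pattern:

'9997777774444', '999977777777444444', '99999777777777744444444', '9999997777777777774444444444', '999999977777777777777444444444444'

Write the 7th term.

Each string has the form 9^{n} 7^{2n} 4^{2n-2}, where the shown terms are n = 3, 4, 5, 6, 7.
At n = 9 the blocks have lengths 9, 18, 16.

9999999997777777777777777774444444444444444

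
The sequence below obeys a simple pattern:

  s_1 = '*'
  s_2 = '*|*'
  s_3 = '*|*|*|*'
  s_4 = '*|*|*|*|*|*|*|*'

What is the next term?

Each string is two copies of the previous one joined by '|'.
So the next term is two copies of *|*|*|*|*|*|*|* with '|' between the halves.

*|*|*|*|*|*|*|*|*|*|*|*|*|*|*|*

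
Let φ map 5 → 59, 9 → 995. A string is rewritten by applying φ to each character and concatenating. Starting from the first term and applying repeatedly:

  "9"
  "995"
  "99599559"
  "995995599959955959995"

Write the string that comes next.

9959955999599559599959959955999599559599955999599599559

φ(995995599959955959995) expands symbol-by-symbol to 995 995 59 995 995 59 59 995 995 995 59 995 995 59 59 995 59 995 995 995 59; joining the 21 pieces gives the next term.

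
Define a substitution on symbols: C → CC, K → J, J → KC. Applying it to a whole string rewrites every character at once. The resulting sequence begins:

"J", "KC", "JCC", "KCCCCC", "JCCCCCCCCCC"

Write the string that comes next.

KCCCCCCCCCCCCCCCCCCCCC

Expanding JCCCCCCCCCC: J→KC, C→CC, C→CC, C→CC, C→CC, C→CC, C→CC, C→CC, C→CC, C→CC, C→CC. Concatenated: KC CC CC CC CC CC CC CC CC CC CC.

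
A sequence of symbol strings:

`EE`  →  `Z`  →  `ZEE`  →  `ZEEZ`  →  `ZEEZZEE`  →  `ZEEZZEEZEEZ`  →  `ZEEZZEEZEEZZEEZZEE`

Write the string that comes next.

ZEEZZEEZEEZZEEZZEEZEEZZEEZEEZ

This is a Fibonacci-style word recurrence s(k) = s(k−1)·s(k−2): e.g. Z·EE = ZEE.
So term 8 is ZEEZZEEZEEZZEEZZEE·ZEEZZEEZEEZ.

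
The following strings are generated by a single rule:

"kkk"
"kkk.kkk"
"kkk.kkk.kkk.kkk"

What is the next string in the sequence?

kkk.kkk.kkk.kkk.kkk.kkk.kkk.kkk

Each string is two copies of the previous one joined by '.'.
So the next term is two copies of kkk.kkk.kkk.kkk with '.' between the halves.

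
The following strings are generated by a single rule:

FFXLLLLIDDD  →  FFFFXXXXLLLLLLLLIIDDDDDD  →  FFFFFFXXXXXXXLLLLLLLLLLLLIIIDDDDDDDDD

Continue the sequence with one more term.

Each string has the form F^{2n} X^{3n-2} L^{4n} I^{n} D^{3n} (n = 1, 2, …).
At n = 4 the blocks have lengths 8, 10, 16, 4, 12.

FFFFFFFFXXXXXXXXXXLLLLLLLLLLLLLLLLIIIIDDDDDDDDDDDD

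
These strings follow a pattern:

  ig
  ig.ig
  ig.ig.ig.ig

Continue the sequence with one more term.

ig.ig.ig.ig.ig.ig.ig.ig

Every step duplicates the string with '.' between the halves.
So the next term is two copies of ig.ig.ig.ig with '.' between the halves.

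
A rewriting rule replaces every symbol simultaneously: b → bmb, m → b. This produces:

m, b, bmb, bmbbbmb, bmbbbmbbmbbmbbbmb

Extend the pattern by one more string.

Rewriting the 17 symbols of bmbbbmbbmbbmbbbmb one by one yields bmb b bmb bmb bmb b bmb bmb b bmb bmb b bmb bmb bmb b bmb; concatenated:

bmbbbmbbmbbmbbbmbbmbbbmbbmbbbmbbmbbmbbbmb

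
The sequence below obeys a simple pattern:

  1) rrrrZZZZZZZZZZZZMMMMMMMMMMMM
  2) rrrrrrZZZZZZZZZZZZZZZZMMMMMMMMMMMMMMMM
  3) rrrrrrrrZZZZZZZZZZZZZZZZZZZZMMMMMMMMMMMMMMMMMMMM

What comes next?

rrrrrrrrrrZZZZZZZZZZZZZZZZZZZZZZZZMMMMMMMMMMMMMMMMMMMMMMMM

Each string has the form r^{2n-2} Z^{4n} M^{4n}, where the shown terms are n = 3, 4, 5.
Setting n = 6 gives 10, 24, 24 characters in each block.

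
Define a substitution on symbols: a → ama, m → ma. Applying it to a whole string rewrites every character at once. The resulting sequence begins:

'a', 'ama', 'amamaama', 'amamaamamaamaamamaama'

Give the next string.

Rewriting the 21 symbols of amamaamamaamaamamaama one by one yields ama ma ama ma ama ama ma ama ma ama ama ma ama ama ma ama ma ama ama ma ama; concatenated:

amamaamamaamaamamaamamaamaamamaamaamamaamamaamaamamaama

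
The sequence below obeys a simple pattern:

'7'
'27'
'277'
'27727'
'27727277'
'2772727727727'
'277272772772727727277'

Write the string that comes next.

From term 3 onward, concatenate the last term with the second-to-last: 27·7 = 277, 277·27 = 27727, …
Continuing: 277272772772727727277 · 2772727727727 gives term 8.

2772727727727277272772772727727727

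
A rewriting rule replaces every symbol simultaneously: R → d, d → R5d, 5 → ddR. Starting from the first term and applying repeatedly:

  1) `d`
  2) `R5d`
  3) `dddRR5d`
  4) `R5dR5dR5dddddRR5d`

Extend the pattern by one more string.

φ(R5dR5dR5dddddRR5d) expands symbol-by-symbol to d ddR R5d d ddR R5d d ddR R5d R5d R5d R5d R5d d d ddR R5d; joining the 17 pieces gives the next term.

dddRR5ddddRR5ddddRR5dR5dR5dR5dR5dddddRR5d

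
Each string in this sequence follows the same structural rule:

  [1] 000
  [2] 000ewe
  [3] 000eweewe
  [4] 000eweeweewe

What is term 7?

000eweeweeweeweeweewe

The strings grow by a fixed suffix ewe each time.
From 000eweeweewe, 3 further steps: 000eweeweewe → 000eweeweeweewe → 000eweeweeweeweewe → (answer).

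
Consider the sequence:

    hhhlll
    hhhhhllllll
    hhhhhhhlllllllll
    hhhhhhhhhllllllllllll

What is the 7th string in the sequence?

Each string has the form h^{2n+1} l^{3n} (n = 1, 2, …).
At n = 7 the blocks have lengths 15, 21.

hhhhhhhhhhhhhhhlllllllllllllllllllll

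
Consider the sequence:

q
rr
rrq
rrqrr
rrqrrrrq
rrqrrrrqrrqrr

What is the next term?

This is a Fibonacci-style word recurrence s(k) = s(k−1)·s(k−2): e.g. rr·q = rrq.
Continuing: rrqrrrrqrrqrr · rrqrrrrq gives term 7.

rrqrrrrqrrqrrrrqrrrrq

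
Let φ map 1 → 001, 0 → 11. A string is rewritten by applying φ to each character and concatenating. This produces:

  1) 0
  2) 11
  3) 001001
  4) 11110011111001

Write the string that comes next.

Applying the rule to each of the 14 symbols of 11110011111001 gives the pieces 001 001 001 001 11 11 001 001 001 001 001 11 11 001, which concatenate to the answer.

00100100100111110010010010010011111001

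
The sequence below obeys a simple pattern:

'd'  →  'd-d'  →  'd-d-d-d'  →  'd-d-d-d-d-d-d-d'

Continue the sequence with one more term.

Every step duplicates the string with '-' between the halves.
One more doubling of d-d-d-d-d-d-d-d gives the answer.

d-d-d-d-d-d-d-d-d-d-d-d-d-d-d-d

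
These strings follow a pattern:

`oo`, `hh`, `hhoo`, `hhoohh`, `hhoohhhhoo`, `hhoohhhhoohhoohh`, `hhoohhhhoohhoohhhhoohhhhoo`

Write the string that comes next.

hhoohhhhoohhoohhhhoohhhhoohhoohhhhoohhoohh

This is a Fibonacci-style word recurrence s(k) = s(k−1)·s(k−2): e.g. hh·oo = hhoo.
The next term joins hhoohhhhoohhoohhhhoohhhhoo and hhoohhhhoohhoohh.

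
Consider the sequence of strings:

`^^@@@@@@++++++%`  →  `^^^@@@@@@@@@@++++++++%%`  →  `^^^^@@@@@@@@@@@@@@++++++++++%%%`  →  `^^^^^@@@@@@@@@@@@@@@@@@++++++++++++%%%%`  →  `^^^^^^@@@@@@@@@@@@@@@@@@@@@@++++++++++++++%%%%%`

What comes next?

^^^^^^^@@@@@@@@@@@@@@@@@@@@@@@@@@++++++++++++++++%%%%%%

Each string has the form ^^{n} @^{4n-2} +^{2n+2} %^{n-1}, where the shown terms are n = 2, 3, 4, 5, 6.
Setting n = 7 gives 7, 26, 16, 6 characters in each block.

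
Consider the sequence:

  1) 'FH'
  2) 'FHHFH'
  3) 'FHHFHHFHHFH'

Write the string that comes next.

FHHFHHFHHFHHFHHFHHFHHFH

Each string is two copies of the previous one joined by 'H'.
So the next term is two copies of FHHFHHFHHFH with 'H' between the halves.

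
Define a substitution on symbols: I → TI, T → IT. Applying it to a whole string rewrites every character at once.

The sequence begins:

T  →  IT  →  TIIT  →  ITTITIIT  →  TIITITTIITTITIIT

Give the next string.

φ(TIITITTIITTITIIT) expands symbol-by-symbol to IT TI TI IT TI IT IT TI TI IT IT TI IT TI TI IT; joining the 16 pieces gives the next term.

ITTITIITTIITITTITIITITTIITTITIIT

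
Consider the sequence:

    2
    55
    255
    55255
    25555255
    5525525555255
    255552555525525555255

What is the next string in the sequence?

From term 3 onward, concatenate the second-to-last term with the last: 2·55 = 255, 55·255 = 55255, …
So term 8 is 5525525555255·255552555525525555255.

5525525555255255552555525525555255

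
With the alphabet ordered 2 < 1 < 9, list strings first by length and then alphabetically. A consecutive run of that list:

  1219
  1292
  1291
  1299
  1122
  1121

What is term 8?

Continuing the enumeration 2 steps past 1121: 1121 → 1129 → (answer).

1112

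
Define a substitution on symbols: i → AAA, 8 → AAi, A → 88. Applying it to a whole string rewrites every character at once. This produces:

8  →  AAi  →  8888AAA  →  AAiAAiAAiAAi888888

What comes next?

Rewriting the 18 symbols of AAiAAiAAiAAi888888 one by one yields 88 88 AAA 88 88 AAA 88 88 AAA 88 88 AAA AAi AAi AAi AAi AAi AAi; concatenated:

8888AAA8888AAA8888AAA8888AAAAAiAAiAAiAAiAAiAAi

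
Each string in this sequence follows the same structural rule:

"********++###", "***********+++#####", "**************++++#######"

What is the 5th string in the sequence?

********************++++++###########

Each string has the form *^{3n+2} +^{n} #^{2n-1}, where the shown terms are n = 2, 3, 4.
For term 5, n = 6, so the run lengths are 20, 6, 11.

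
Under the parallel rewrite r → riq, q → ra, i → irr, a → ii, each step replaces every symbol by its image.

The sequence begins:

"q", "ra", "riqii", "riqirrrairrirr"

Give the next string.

Replace each of the 14 characters of riqirrrairrirr in place — riq irr ra irr riq riq riq ii irr riq riq irr riq riq — and concatenate.

riqirrrairrriqriqriqiiirrriqriqirrriqriq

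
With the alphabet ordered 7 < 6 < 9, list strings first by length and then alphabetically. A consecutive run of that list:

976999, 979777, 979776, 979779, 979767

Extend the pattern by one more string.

979766

Treat 979767 as a base-3 numeral over the given alphabet and add one, carrying through any trailing 9's.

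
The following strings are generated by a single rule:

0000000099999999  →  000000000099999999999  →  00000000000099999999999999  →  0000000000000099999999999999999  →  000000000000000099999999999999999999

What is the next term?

The n-th term is 2n+2 0's then 3n-1 9's, where the shown terms are n = 3, 4, 5, 6, 7.
Setting n = 8 gives 18, 23 characters in each block.

00000000000000000099999999999999999999999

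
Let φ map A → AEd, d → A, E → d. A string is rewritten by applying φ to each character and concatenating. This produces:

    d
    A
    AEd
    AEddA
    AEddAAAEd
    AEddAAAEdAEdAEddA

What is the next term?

Rewriting the 17 symbols of AEddAAAEdAEdAEddA one by one yields AEd d A A AEd AEd AEd d A AEd d A AEd d A A AEd; concatenated:

AEddAAAEdAEdAEddAAEddAAEddAAAEd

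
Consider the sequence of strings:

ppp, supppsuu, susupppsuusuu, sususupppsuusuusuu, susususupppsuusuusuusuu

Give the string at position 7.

Every step adds su to the front and suu to the end of the previous string.
From susususupppsuusuusuusuu, 2 further steps: susususupppsuusuusuusuu → sususususupppsuusuusuusuusuu → (answer).

susususususupppsuusuusuusuusuusuu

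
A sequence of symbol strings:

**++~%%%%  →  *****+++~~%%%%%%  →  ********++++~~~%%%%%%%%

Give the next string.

Term n consists of 3n-1 *'s, followed by n+1 +'s, followed by n ~'s, followed by 2n+2 %'s (n = 1, 2, …).
For the next term, n = 4, so the run lengths are 11, 5, 4, 10.

***********+++++~~~~%%%%%%%%%%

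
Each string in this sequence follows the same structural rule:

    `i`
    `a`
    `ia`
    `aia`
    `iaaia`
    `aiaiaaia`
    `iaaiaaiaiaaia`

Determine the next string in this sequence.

aiaiaaiaiaaiaaiaiaaia

This is a Fibonacci-style word recurrence s(k) = s(k−2)·s(k−1): e.g. i·a = ia.
Continuing: aiaiaaia · iaaiaaiaiaaia gives term 8.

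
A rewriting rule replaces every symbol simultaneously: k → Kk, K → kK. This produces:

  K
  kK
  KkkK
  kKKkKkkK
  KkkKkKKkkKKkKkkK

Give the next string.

φ(KkkKkKKkkKKkKkkK) expands symbol-by-symbol to kK Kk Kk kK Kk kK kK Kk Kk kK kK Kk kK Kk Kk kK; joining the 16 pieces gives the next term.

kKKkKkkKKkkKkKKkKkkKkKKkkKKkKkkK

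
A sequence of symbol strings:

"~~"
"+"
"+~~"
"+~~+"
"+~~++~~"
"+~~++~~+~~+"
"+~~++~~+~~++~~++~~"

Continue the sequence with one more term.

+~~++~~+~~++~~++~~+~~++~~+~~+

From term 3 onward, concatenate the last term with the second-to-last: +·~~ = +~~, +~~·+ = +~~+, …
Continuing: +~~++~~+~~++~~++~~ · +~~++~~+~~+ gives term 8.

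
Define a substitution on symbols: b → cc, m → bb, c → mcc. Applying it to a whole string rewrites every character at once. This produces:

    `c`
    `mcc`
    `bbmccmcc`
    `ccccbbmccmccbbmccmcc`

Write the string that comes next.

mccmccmccmccccccbbmccmccbbmccmccccccbbmccmccbbmccmcc

Replace each of the 20 characters of ccccbbmccmccbbmccmcc in place — mcc mcc mcc mcc cc cc bb mcc mcc bb mcc mcc cc cc bb mcc mcc bb mcc mcc — and concatenate.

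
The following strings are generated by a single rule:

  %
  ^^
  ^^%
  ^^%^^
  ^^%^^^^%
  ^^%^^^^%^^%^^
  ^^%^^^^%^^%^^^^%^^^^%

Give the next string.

This is a Fibonacci-style word recurrence s(k) = s(k−1)·s(k−2): e.g. ^^·% = ^^%.
The next term joins ^^%^^^^%^^%^^^^%^^^^% and ^^%^^^^%^^%^^.

^^%^^^^%^^%^^^^%^^^^%^^%^^^^%^^%^^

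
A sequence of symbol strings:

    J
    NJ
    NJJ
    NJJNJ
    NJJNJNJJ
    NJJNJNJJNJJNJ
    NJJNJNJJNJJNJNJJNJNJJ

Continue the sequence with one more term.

This is a Fibonacci-style word recurrence s(k) = s(k−1)·s(k−2): e.g. NJ·J = NJJ.
The next term joins NJJNJNJJNJJNJNJJNJNJJ and NJJNJNJJNJJNJ.

NJJNJNJJNJJNJNJJNJNJJNJJNJNJJNJJNJ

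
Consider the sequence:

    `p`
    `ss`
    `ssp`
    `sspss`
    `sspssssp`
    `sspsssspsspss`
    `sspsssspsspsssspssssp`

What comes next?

From term 3 onward, concatenate the last term with the second-to-last: ss·p = ssp, ssp·ss = sspss, …
The next term joins sspsssspsspsssspssssp and sspsssspsspss.

sspsssspsspsssspsssspsspsssspsspss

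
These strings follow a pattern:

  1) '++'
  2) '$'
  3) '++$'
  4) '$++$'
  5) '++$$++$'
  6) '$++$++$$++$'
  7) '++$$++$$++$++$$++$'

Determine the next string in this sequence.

$++$++$$++$++$$++$$++$++$$++$

From term 3 onward, concatenate the second-to-last term with the last: ++·$ = ++$, $·++$ = $++$, …
Continuing: $++$++$$++$ · ++$$++$$++$++$$++$ gives term 8.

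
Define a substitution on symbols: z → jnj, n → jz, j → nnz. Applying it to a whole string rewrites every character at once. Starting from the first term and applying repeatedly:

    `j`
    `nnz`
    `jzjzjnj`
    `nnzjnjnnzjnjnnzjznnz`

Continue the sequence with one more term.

jzjzjnjnnzjznnzjzjzjnjnnzjznnzjzjzjnjnnzjnjjzjzjnj

φ(nnzjnjnnzjnjnnzjznnz) expands symbol-by-symbol to jz jz jnj nnz jz nnz jz jz jnj nnz jz nnz jz jz jnj nnz jnj jz jz jnj; joining the 20 pieces gives the next term.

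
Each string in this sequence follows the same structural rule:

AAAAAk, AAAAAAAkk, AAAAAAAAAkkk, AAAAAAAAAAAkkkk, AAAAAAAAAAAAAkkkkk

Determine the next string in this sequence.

The n-th term is 2n+1 A's then n-1 k's, where the shown terms are n = 2, 3, 4, 5, 6.
Setting n = 7 gives 15, 6 characters in each block.

AAAAAAAAAAAAAAAkkkkkk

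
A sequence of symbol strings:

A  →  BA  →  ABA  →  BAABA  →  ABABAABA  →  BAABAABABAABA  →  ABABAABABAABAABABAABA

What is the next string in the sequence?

BAABAABABAABAABABAABABAABAABABAABA

Each term (from the third on) is the two preceding terms concatenated in order: term 3 = A·BA = ABA.
The next term joins BAABAABABAABA and ABABAABABAABAABABAABA.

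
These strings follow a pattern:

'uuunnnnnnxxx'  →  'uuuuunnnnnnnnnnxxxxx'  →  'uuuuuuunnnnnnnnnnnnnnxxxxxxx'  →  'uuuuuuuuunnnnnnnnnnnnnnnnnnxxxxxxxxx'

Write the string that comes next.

Reading off run lengths: u runs 3, 5, 7, 9; n runs 6, 10, 14, 18; x runs 3, 5, 7, 9 — each is linear in n, where the shown terms are n = 2, 3, 4, 5.
At n = 6 the blocks have lengths 11, 22, 11.

uuuuuuuuuuunnnnnnnnnnnnnnnnnnnnnnxxxxxxxxxxx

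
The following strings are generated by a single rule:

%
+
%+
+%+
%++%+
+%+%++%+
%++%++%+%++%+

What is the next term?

+%+%++%+%++%++%+%++%+

From term 3 onward, concatenate the second-to-last term with the last: %·+ = %+, +·%+ = +%+, …
The next term joins +%+%++%+ and %++%++%+%++%+.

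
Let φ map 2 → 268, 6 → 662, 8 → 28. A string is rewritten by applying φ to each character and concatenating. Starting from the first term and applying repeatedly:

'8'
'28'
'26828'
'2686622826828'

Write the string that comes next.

Applying the rule to each of the 13 symbols of 2686622826828 gives the pieces 268 662 28 662 662 268 268 28 268 662 28 268 28, which concatenate to the answer.

26866228662662268268282686622826828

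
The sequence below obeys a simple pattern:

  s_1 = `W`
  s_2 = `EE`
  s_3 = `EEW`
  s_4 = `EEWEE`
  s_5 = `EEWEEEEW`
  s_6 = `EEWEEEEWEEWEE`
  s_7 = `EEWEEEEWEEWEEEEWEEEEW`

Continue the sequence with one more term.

EEWEEEEWEEWEEEEWEEEEWEEWEEEEWEEWEE

This is a Fibonacci-style word recurrence s(k) = s(k−1)·s(k−2): e.g. EE·W = EEW.
So term 8 is EEWEEEEWEEWEEEEWEEEEW·EEWEEEEWEEWEE.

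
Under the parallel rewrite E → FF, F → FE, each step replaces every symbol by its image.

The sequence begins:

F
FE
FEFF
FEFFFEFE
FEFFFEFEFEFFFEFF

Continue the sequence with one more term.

Rewriting the 16 symbols of FEFFFEFEFEFFFEFF one by one yields FE FF FE FE FE FF FE FF FE FF FE FE FE FF FE FE; concatenated:

FEFFFEFEFEFFFEFFFEFFFEFEFEFFFEFE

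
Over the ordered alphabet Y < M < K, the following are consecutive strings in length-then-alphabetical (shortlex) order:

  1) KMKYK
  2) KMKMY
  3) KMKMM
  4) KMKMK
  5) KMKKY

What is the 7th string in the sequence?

Continuing the enumeration 2 steps past KMKKY: KMKKY → KMKKM → (answer).

KMKKK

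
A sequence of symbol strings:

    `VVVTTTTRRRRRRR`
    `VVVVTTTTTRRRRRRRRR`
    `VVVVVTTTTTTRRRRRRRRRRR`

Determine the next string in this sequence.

Term n consists of n V's, followed by n+1 T's, followed by 2n+1 R's, where the shown terms are n = 3, 4, 5.
For the next term, n = 6, so the run lengths are 6, 7, 13.

VVVVVVTTTTTTTRRRRRRRRRRRRR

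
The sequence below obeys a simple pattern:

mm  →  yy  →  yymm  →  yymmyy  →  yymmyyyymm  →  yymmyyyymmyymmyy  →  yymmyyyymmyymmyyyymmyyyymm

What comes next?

From term 3 onward, concatenate the last term with the second-to-last: yy·mm = yymm, yymm·yy = yymmyy, …
The next term joins yymmyyyymmyymmyyyymmyyyymm and yymmyyyymmyymmyy.

yymmyyyymmyymmyyyymmyyyymmyymmyyyymmyymmyy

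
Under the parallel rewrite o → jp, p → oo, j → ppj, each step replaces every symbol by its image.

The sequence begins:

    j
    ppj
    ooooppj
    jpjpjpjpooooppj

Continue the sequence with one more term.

φ(jpjpjpjpooooppj) expands symbol-by-symbol to ppj oo ppj oo ppj oo ppj oo jp jp jp jp oo oo ppj; joining the 15 pieces gives the next term.

ppjooppjooppjooppjoojpjpjpjpooooppj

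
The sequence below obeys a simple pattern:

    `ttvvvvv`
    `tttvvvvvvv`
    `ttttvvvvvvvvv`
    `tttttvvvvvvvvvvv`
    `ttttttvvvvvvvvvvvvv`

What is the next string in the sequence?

tttttttvvvvvvvvvvvvvvv

Each string has the form t^{n-1} v^{2n-1}, where the shown terms are n = 3, 4, 5, 6, 7.
For the next term, n = 8, so the run lengths are 7, 15.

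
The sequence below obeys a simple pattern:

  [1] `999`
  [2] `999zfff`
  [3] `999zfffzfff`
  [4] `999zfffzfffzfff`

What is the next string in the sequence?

Each term is the previous one with zfff appended.
One more step from 999zfffzfffzfff gives the answer.

999zfffzfffzfffzfff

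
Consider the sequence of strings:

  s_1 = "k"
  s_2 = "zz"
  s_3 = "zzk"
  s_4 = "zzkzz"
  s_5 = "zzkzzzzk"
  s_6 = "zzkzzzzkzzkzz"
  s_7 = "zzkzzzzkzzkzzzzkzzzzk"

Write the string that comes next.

zzkzzzzkzzkzzzzkzzzzkzzkzzzzkzzkzz

Each term (from the third on) is the previous term followed by the one before it: term 3 = zz·k = zzk.
Continuing: zzkzzzzkzzkzzzzkzzzzk · zzkzzzzkzzkzz gives term 8.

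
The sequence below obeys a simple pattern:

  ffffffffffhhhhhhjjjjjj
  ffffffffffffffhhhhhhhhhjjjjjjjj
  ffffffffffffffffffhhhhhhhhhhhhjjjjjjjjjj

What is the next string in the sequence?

Term n consists of 4n+2 f's, followed by 3n h's, followed by 2n+2 j's, where the shown terms are n = 2, 3, 4.
Setting n = 5 gives 22, 15, 12 characters in each block.

ffffffffffffffffffffffhhhhhhhhhhhhhhhjjjjjjjjjjjj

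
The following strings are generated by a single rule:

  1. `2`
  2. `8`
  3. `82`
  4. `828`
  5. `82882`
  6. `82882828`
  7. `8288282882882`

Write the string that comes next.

Each term (from the third on) is the previous term followed by the one before it: term 3 = 8·2 = 82.
So term 8 is 8288282882882·82882828.

828828288288282882828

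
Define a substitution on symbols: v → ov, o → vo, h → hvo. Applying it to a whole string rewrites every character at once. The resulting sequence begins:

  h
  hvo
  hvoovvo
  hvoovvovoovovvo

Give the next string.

hvoovvovoovovvoovvovoovvoovovvo

Applying the rule to each of the 15 symbols of hvoovvovoovovvo gives the pieces hvo ov vo vo ov ov vo ov vo vo ov vo ov ov vo, which concatenate to the answer.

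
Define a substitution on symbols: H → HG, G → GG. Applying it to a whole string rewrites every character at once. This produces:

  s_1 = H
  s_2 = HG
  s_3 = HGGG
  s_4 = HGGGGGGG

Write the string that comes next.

Apply φ to HGGGGGGG symbol by symbol: H→HG, G→GG, G→GG, G→GG, G→GG, G→GG, G→GG, G→GG; joined: HG GG GG GG GG GG GG GG.

HGGGGGGGGGGGGGGG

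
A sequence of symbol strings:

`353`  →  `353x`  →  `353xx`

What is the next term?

Every step adds x to the end: s(k+1) = s(k)·x.
Applying this once more to 353xx:

353xxx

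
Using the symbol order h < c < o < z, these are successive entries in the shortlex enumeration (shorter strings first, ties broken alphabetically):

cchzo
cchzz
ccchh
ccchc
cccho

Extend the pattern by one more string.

ccchz

The successor of cccho increments the rightmost position that isn't already z and resets every position after it to h.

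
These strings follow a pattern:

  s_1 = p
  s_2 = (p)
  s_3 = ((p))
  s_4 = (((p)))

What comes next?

((((p))))

Each term wraps the previous one in ( on the left and ) on the right.
So the next term is (·(((p)))·).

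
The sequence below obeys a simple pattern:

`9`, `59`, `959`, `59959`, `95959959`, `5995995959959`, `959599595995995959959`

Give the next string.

5995995959959959599595995995959959

From term 3 onward, concatenate the second-to-last term with the last: 9·59 = 959, 59·959 = 59959, …
The next term joins 5995995959959 and 959599595995995959959.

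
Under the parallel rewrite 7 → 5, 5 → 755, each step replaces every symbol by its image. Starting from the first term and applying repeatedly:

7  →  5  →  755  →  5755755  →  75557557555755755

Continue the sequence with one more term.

Applying the rule to each of the 17 symbols of 75557557555755755 gives the pieces 5 755 755 755 5 755 755 5 755 755 755 5 755 755 5 755 755, which concatenate to the answer.

57557557555755755575575575557557555755755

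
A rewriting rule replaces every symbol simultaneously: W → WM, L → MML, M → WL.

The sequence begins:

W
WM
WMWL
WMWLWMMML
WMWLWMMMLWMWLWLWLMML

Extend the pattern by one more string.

WMWLWMMMLWMWLWLWLMMLWMWLWMMMLWMMMLWMMMLWLWLMML

Replace each of the 20 characters of WMWLWMMMLWMWLWLWLMML in place — WM WL WM MML WM WL WL WL MML WM WL WM MML WM MML WM MML WL WL MML — and concatenate.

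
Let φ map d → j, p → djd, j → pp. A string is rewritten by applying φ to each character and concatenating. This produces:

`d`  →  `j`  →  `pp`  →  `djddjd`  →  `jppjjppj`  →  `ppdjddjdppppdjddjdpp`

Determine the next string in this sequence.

djddjdjppjjppjdjddjddjddjdjppjjppjdjddjd

Replace each of the 20 characters of ppdjddjdppppdjddjdpp in place — djd djd j pp j j pp j djd djd djd djd j pp j j pp j djd djd — and concatenate.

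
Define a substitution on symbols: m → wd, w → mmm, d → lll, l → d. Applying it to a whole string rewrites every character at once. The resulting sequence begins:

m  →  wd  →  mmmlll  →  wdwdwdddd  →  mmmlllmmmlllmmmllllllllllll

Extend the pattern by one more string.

Applying the rule to each of the 27 symbols of mmmlllmmmlllmmmllllllllllll gives the pieces wd wd wd d d d wd wd wd d d d wd wd wd d d d d d d d d d d d d, which concatenate to the answer.

wdwdwddddwdwdwddddwdwdwddddddddddddd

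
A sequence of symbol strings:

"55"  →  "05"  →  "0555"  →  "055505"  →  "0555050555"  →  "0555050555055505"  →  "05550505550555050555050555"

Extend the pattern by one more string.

Each term (from the third on) is the previous term followed by the one before it: term 3 = 05·55 = 0555.
The next term joins 05550505550555050555050555 and 0555050555055505.

055505055505550505550505550555050555055505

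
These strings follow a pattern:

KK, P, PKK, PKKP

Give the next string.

PKKPPKK

Each term (from the third on) is the previous term followed by the one before it: term 3 = P·KK = PKK.
Continuing: PKKP · PKK gives term 5.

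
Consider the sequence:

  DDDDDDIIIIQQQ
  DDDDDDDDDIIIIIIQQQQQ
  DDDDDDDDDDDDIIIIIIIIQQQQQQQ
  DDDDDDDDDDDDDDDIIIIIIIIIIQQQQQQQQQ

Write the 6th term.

Term n consists of 3n D's, followed by 2n I's, followed by 2n-1 Q's, where the shown terms are n = 2, 3, 4, 5.
For term 6, n = 7, so the run lengths are 21, 14, 13.

DDDDDDDDDDDDDDDDDDDDDIIIIIIIIIIIIIIQQQQQQQQQQQQQ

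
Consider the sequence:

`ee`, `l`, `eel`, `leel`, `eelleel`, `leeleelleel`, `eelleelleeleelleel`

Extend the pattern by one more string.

From term 3 onward, concatenate the second-to-last term with the last: ee·l = eel, l·eel = leel, …
Continuing: leeleelleel · eelleelleeleelleel gives term 8.

leeleelleeleelleelleeleelleel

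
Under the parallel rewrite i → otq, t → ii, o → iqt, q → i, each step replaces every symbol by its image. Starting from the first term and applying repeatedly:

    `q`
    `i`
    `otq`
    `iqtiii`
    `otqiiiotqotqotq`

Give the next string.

Replace each of the 15 characters of otqiiiotqotqotq in place — iqt ii i otq otq otq iqt ii i iqt ii i iqt ii i — and concatenate.

iqtiiiotqotqotqiqtiiiiqtiiiiqtiii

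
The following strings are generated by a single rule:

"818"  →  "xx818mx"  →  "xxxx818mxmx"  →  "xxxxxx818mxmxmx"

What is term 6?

xxxxxxxxxx818mxmxmxmxmx

Each term wraps the previous one in xx on the left and mx on the right.
From xxxxxx818mxmxmx, 2 further steps: xxxxxx818mxmxmx → xxxxxxxx818mxmxmxmx → (answer).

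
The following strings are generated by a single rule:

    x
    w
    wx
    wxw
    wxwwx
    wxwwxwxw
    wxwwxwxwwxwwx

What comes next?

wxwwxwxwwxwwxwxwwxwxw

This is a Fibonacci-style word recurrence s(k) = s(k−1)·s(k−2): e.g. w·x = wx.
The next term joins wxwwxwxwwxwwx and wxwwxwxw.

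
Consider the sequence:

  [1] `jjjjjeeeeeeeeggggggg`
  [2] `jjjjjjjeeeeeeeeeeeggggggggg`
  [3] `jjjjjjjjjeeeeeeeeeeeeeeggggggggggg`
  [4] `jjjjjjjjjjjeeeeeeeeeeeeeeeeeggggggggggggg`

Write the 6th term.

Reading off run lengths: j runs 5, 7, 9, 11; e runs 8, 11, 14, 17; g runs 7, 9, 11, 13 — each is linear in n, where the shown terms are n = 2, 3, 4, 5.
For term 6, n = 7, so the run lengths are 15, 23, 17.

jjjjjjjjjjjjjjjeeeeeeeeeeeeeeeeeeeeeeeggggggggggggggggg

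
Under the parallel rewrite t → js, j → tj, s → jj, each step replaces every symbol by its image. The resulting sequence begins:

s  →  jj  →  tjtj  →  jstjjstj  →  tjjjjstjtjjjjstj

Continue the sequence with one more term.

Replace each of the 16 characters of tjjjjstjtjjjjstj in place — js tj tj tj tj jj js tj js tj tj tj tj jj js tj — and concatenate.

jstjtjtjtjjjjstjjstjtjtjtjjjjstj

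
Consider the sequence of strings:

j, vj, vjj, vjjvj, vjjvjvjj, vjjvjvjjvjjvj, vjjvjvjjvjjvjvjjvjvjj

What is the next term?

Each term (from the third on) is the previous term followed by the one before it: term 3 = vj·j = vjj.
The next term joins vjjvjvjjvjjvjvjjvjvjj and vjjvjvjjvjjvj.

vjjvjvjjvjjvjvjjvjvjjvjjvjvjjvjjvj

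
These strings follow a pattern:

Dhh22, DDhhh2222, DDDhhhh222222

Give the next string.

Term n consists of n D's, followed by n+1 h's, followed by 2n 2's (n = 1, 2, …).
Setting n = 4 gives 4, 5, 8 characters in each block.

DDDDhhhhh22222222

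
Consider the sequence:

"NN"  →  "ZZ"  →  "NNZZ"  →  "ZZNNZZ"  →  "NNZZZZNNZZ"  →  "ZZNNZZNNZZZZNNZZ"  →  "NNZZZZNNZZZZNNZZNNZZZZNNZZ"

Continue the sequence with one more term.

From term 3 onward, concatenate the second-to-last term with the last: NN·ZZ = NNZZ, ZZ·NNZZ = ZZNNZZ, …
Continuing: ZZNNZZNNZZZZNNZZ · NNZZZZNNZZZZNNZZNNZZZZNNZZ gives term 8.

ZZNNZZNNZZZZNNZZNNZZZZNNZZZZNNZZNNZZZZNNZZ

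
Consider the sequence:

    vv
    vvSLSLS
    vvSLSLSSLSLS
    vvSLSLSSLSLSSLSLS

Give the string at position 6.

vvSLSLSSLSLSSLSLSSLSLSSLSLS

The strings grow by a fixed suffix SLSLS each time.
From vvSLSLSSLSLSSLSLS, 2 further steps: vvSLSLSSLSLSSLSLS → vvSLSLSSLSLSSLSLSSLSLS → (answer).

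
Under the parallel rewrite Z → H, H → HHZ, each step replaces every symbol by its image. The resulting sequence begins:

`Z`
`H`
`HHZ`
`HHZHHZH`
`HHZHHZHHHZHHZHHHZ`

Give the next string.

Rewriting the 17 symbols of HHZHHZHHHZHHZHHHZ one by one yields HHZ HHZ H HHZ HHZ H HHZ HHZ HHZ H HHZ HHZ H HHZ HHZ HHZ H; concatenated:

HHZHHZHHHZHHZHHHZHHZHHZHHHZHHZHHHZHHZHHZH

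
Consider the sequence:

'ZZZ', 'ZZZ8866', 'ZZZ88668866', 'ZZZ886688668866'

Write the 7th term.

ZZZ886688668866886688668866

The strings grow by a fixed suffix 8866 each time.
From ZZZ886688668866, 3 further steps: ZZZ886688668866 → ZZZ8866886688668866 → ZZZ88668866886688668866 → (answer).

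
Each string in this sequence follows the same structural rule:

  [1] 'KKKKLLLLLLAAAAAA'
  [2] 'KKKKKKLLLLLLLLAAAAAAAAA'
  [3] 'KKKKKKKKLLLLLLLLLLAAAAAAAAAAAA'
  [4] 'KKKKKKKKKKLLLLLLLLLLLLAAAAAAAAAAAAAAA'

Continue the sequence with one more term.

Term n consists of 2n K's, followed by 2n+2 L's, followed by 3n A's, where the shown terms are n = 2, 3, 4, 5.
At n = 6 the blocks have lengths 12, 14, 18.

KKKKKKKKKKKKLLLLLLLLLLLLLLAAAAAAAAAAAAAAAAAA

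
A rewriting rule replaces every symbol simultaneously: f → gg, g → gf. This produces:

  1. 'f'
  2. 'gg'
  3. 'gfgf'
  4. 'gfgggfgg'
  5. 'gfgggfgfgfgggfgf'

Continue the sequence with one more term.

gfgggfgfgfgggfgggfgggfgfgfgggfgg

Applying the rule to each of the 16 symbols of gfgggfgfgfgggfgf gives the pieces gf gg gf gf gf gg gf gg gf gg gf gf gf gg gf gg, which concatenate to the answer.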